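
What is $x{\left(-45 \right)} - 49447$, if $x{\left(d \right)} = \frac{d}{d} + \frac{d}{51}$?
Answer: $- \frac{840597}{17} \approx -49447.0$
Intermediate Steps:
$x{\left(d \right)} = 1 + \frac{d}{51}$ ($x{\left(d \right)} = 1 + d \frac{1}{51} = 1 + \frac{d}{51}$)
$x{\left(-45 \right)} - 49447 = \left(1 + \frac{1}{51} \left(-45\right)\right) - 49447 = \left(1 - \frac{15}{17}\right) - 49447 = \frac{2}{17} - 49447 = - \frac{840597}{17}$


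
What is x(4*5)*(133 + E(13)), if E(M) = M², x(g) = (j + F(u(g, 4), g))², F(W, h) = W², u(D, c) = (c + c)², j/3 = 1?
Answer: 5074143902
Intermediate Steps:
j = 3 (j = 3*1 = 3)
u(D, c) = 4*c² (u(D, c) = (2*c)² = 4*c²)
x(g) = 16801801 (x(g) = (3 + (4*4²)²)² = (3 + (4*16)²)² = (3 + 64²)² = (3 + 4096)² = 4099² = 16801801)
x(4*5)*(133 + E(13)) = 16801801*(133 + 13²) = 16801801*(133 + 169) = 16801801*302 = 5074143902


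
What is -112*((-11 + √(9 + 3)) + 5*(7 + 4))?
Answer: -4928 - 224*√3 ≈ -5316.0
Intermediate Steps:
-112*((-11 + √(9 + 3)) + 5*(7 + 4)) = -112*((-11 + √12) + 5*11) = -112*((-11 + 2*√3) + 55) = -112*(44 + 2*√3) = -4928 - 224*√3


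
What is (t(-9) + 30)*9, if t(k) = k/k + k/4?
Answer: 1035/4 ≈ 258.75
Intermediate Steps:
t(k) = 1 + k/4 (t(k) = 1 + k*(¼) = 1 + k/4)
(t(-9) + 30)*9 = ((1 + (¼)*(-9)) + 30)*9 = ((1 - 9/4) + 30)*9 = (-5/4 + 30)*9 = (115/4)*9 = 1035/4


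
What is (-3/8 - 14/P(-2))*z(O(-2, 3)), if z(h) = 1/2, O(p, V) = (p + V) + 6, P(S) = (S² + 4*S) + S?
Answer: 47/48 ≈ 0.97917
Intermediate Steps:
P(S) = S² + 5*S
O(p, V) = 6 + V + p (O(p, V) = (V + p) + 6 = 6 + V + p)
z(h) = ½
(-3/8 - 14/P(-2))*z(O(-2, 3)) = (-3/8 - 14*(-1/(2*(5 - 2))))*(½) = (-3*⅛ - 14/((-2*3)))*(½) = (-3/8 - 14/(-6))*(½) = (-3/8 - 14*(-⅙))*(½) = (-3/8 + 7/3)*(½) = (47/24)*(½) = 47/48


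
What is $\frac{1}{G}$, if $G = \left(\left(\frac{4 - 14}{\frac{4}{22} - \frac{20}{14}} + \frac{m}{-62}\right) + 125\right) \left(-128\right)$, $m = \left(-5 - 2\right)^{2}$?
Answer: $- \frac{93}{1574072} \approx -5.9082 \cdot 10^{-5}$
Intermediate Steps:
$m = 49$ ($m = \left(-7\right)^{2} = 49$)
$G = - \frac{1574072}{93}$ ($G = \left(\left(\frac{4 - 14}{\frac{4}{22} - \frac{20}{14}} + \frac{49}{-62}\right) + 125\right) \left(-128\right) = \left(\left(\frac{4 - 14}{4 \cdot \frac{1}{22} - \frac{10}{7}} + 49 \left(- \frac{1}{62}\right)\right) + 125\right) \left(-128\right) = \left(\left(- \frac{10}{\frac{2}{11} - \frac{10}{7}} - \frac{49}{62}\right) + 125\right) \left(-128\right) = \left(\left(- \frac{10}{- \frac{96}{77}} - \frac{49}{62}\right) + 125\right) \left(-128\right) = \left(\left(\left(-10\right) \left(- \frac{77}{96}\right) - \frac{49}{62}\right) + 125\right) \left(-128\right) = \left(\left(\frac{385}{48} - \frac{49}{62}\right) + 125\right) \left(-128\right) = \left(\frac{10759}{1488} + 125\right) \left(-128\right) = \frac{196759}{1488} \left(-128\right) = - \frac{1574072}{93} \approx -16926.0$)
$\frac{1}{G} = \frac{1}{- \frac{1574072}{93}} = - \frac{93}{1574072}$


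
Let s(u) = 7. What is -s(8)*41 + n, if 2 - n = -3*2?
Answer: -279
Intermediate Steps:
n = 8 (n = 2 - (-3)*2 = 2 - 1*(-6) = 2 + 6 = 8)
-s(8)*41 + n = -1*7*41 + 8 = -7*41 + 8 = -287 + 8 = -279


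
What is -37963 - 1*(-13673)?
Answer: -24290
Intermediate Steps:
-37963 - 1*(-13673) = -37963 + 13673 = -24290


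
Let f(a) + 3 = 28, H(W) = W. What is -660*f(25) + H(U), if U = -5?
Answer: -16505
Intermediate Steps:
f(a) = 25 (f(a) = -3 + 28 = 25)
-660*f(25) + H(U) = -660*25 - 5 = -16500 - 5 = -16505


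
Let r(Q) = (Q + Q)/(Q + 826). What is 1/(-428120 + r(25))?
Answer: -851/364330070 ≈ -2.3358e-6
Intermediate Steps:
r(Q) = 2*Q/(826 + Q) (r(Q) = (2*Q)/(826 + Q) = 2*Q/(826 + Q))
1/(-428120 + r(25)) = 1/(-428120 + 2*25/(826 + 25)) = 1/(-428120 + 2*25/851) = 1/(-428120 + 2*25*(1/851)) = 1/(-428120 + 50/851) = 1/(-364330070/851) = -851/364330070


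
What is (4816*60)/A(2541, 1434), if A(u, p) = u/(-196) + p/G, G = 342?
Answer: -461180160/13999 ≈ -32944.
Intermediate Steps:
A(u, p) = -u/196 + p/342 (A(u, p) = u/(-196) + p/342 = u*(-1/196) + p*(1/342) = -u/196 + p/342)
(4816*60)/A(2541, 1434) = (4816*60)/(-1/196*2541 + (1/342)*1434) = 288960/(-363/28 + 239/57) = 288960/(-13999/1596) = 288960*(-1596/13999) = -461180160/13999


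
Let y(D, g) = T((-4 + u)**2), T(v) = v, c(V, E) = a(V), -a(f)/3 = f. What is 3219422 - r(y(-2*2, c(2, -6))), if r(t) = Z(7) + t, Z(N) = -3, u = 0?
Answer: 3219409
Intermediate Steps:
a(f) = -3*f
c(V, E) = -3*V
y(D, g) = 16 (y(D, g) = (-4 + 0)**2 = (-4)**2 = 16)
r(t) = -3 + t
3219422 - r(y(-2*2, c(2, -6))) = 3219422 - (-3 + 16) = 3219422 - 1*13 = 3219422 - 13 = 3219409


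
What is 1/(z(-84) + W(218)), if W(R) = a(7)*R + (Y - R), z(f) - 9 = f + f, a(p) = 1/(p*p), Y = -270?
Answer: -49/31485 ≈ -0.0015563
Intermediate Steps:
a(p) = p⁻²
z(f) = 9 + 2*f (z(f) = 9 + (f + f) = 9 + 2*f)
W(R) = -270 - 48*R/49 (W(R) = R/7² + (-270 - R) = R/49 + (-270 - R) = -270 - 48*R/49)
1/(z(-84) + W(218)) = 1/((9 + 2*(-84)) + (-270 - 48/49*218)) = 1/((9 - 168) + (-270 - 10464/49)) = 1/(-159 - 23694/49) = 1/(-31485/49) = -49/31485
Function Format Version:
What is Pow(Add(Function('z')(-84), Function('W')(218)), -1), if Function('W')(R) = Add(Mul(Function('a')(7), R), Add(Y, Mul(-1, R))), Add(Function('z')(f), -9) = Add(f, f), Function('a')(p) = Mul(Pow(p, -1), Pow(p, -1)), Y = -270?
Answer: Rational(-49, 31485) ≈ -0.0015563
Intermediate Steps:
Function('a')(p) = Pow(p, -2)
Function('z')(f) = Add(9, Mul(2, f)) (Function('z')(f) = Add(9, Add(f, f)) = Add(9, Mul(2, f)))
Function('W')(R) = Add(-270, Mul(Rational(-48, 49), R)) (Function('W')(R) = Add(Mul(Pow(7, -2), R), Add(-270, Mul(-1, R))) = Add(Mul(Rational(1, 49), R), Add(-270, Mul(-1, R))) = Add(-270, Mul(Rational(-48, 49), R)))
Pow(Add(Function('z')(-84), Function('W')(218)), -1) = Pow(Add(Add(9, Mul(2, -84)), Add(-270, Mul(Rational(-48, 49), 218))), -1) = Pow(Add(Add(9, -168), Add(-270, Rational(-10464, 49))), -1) = Pow(Add(-159, Rational(-23694, 49)), -1) = Pow(Rational(-31485, 49), -1) = Rational(-49, 31485)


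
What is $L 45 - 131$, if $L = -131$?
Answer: $-6026$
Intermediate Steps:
$L 45 - 131 = \left(-131\right) 45 - 131 = -5895 - 131 = -6026$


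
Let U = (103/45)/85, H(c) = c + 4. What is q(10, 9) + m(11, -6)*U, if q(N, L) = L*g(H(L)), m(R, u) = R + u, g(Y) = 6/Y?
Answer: 42649/9945 ≈ 4.2885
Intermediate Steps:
H(c) = 4 + c
q(N, L) = 6*L/(4 + L) (q(N, L) = L*(6/(4 + L)) = 6*L/(4 + L))
U = 103/3825 (U = (103*(1/45))*(1/85) = (103/45)*(1/85) = 103/3825 ≈ 0.026928)
q(10, 9) + m(11, -6)*U = 6*9/(4 + 9) + (11 - 6)*(103/3825) = 6*9/13 + 5*(103/3825) = 6*9*(1/13) + 103/765 = 54/13 + 103/765 = 42649/9945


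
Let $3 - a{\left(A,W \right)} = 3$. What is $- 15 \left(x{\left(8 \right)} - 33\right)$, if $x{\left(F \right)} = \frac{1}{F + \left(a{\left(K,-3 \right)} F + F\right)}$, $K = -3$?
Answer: $\frac{7905}{16} \approx 494.06$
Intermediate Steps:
$a{\left(A,W \right)} = 0$ ($a{\left(A,W \right)} = 3 - 3 = 0$)
$x{\left(F \right)} = \frac{1}{2 F}$ ($x{\left(F \right)} = \frac{1}{F + \left(0 F + F\right)} = \frac{1}{F + \left(0 + F\right)} = \frac{1}{F + F} = \frac{1}{2 F}$)
$- 15 \left(x{\left(8 \right)} - 33\right) = - 15 \left(\frac{1}{2 \cdot 8} - 33\right) = - 15 \left(\frac{1}{2} \cdot \frac{1}{8} - 33\right) = - 15 \left(\frac{1}{16} - 33\right) = \left(-15\right) \left(- \frac{527}{16}\right) = \frac{7905}{16}$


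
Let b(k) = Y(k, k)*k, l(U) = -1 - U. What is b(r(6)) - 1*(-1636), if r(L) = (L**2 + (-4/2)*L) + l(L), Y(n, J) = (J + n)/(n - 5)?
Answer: 10105/6 ≈ 1684.2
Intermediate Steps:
Y(n, J) = (J + n)/(-5 + n)
r(L) = -1 + L**2 - 3*L (r(L) = (L**2 + (-4/2)*L) + (-1 - L) = (L**2 + (-4*1/2)*L) + (-1 - L) = (L**2 - 2*L) + (-1 - L) = -1 + L**2 - 3*L)
b(k) = 2*k**2/(-5 + k) (b(k) = ((k + k)/(-5 + k))*k = ((2*k)/(-5 + k))*k = (2*k/(-5 + k))*k = 2*k**2/(-5 + k))
b(r(6)) - 1*(-1636) = 2*(-1 + 6**2 - 3*6)**2/(-5 + (-1 + 6**2 - 3*6)) - 1*(-1636) = 2*(-1 + 36 - 18)**2/(-5 + (-1 + 36 - 18)) + 1636 = 2*17**2/(-5 + 17) + 1636 = 2*289/12 + 1636 = 2*289*(1/12) + 1636 = 289/6 + 1636 = 10105/6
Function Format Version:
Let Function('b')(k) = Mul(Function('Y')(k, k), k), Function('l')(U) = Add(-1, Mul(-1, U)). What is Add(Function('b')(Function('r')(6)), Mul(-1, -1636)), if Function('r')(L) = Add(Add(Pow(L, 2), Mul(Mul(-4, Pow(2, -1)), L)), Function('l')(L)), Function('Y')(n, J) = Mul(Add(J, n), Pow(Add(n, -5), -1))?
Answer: Rational(10105, 6) ≈ 1684.2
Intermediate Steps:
Function('Y')(n, J) = Mul(Pow(Add(-5, n), -1), Add(J, n)) (Function('Y')(n, J) = Mul(Add(J, n), Pow(Add(-5, n), -1)) = Mul(Pow(Add(-5, n), -1), Add(J, n)))
Function('r')(L) = Add(-1, Pow(L, 2), Mul(-3, L)) (Function('r')(L) = Add(Add(Pow(L, 2), Mul(Mul(-4, Pow(2, -1)), L)), Add(-1, Mul(-1, L))) = Add(Add(Pow(L, 2), Mul(Mul(-4, Rational(1, 2)), L)), Add(-1, Mul(-1, L))) = Add(Add(Pow(L, 2), Mul(-2, L)), Add(-1, Mul(-1, L))) = Add(-1, Pow(L, 2), Mul(-3, L)))
Function('b')(k) = Mul(2, Pow(k, 2), Pow(Add(-5, k), -1)) (Function('b')(k) = Mul(Mul(Pow(Add(-5, k), -1), Add(k, k)), k) = Mul(Mul(Pow(Add(-5, k), -1), Mul(2, k)), k) = Mul(Mul(2, k, Pow(Add(-5, k), -1)), k) = Mul(2, Pow(k, 2), Pow(Add(-5, k), -1)))
Add(Function('b')(Function('r')(6)), Mul(-1, -1636)) = Add(Mul(2, Pow(Add(-1, Pow(6, 2), Mul(-3, 6)), 2), Pow(Add(-5, Add(-1, Pow(6, 2), Mul(-3, 6))), -1)), Mul(-1, -1636)) = Add(Mul(2, Pow(Add(-1, 36, -18), 2), Pow(Add(-5, Add(-1, 36, -18)), -1)), 1636) = Add(Mul(2, Pow(17, 2), Pow(Add(-5, 17), -1)), 1636) = Add(Mul(2, 289, Pow(12, -1)), 1636) = Add(Mul(2, 289, Rational(1, 12)), 1636) = Add(Rational(289, 6), 1636) = Rational(10105, 6)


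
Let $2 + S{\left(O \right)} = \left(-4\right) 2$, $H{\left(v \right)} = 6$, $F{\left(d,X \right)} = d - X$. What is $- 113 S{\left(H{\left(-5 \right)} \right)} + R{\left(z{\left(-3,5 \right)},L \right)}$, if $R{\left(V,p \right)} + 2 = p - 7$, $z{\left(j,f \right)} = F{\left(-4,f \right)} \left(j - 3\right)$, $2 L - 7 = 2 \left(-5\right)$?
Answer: $\frac{2239}{2} \approx 1119.5$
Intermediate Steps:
$L = - \frac{3}{2}$ ($L = \frac{7}{2} + \frac{2 \left(-5\right)}{2} = \frac{7}{2} + \frac{1}{2} \left(-10\right) = \frac{7}{2} - 5 = - \frac{3}{2} \approx -1.5$)
$S{\left(O \right)} = -10$ ($S{\left(O \right)} = -2 - 8 = -10$)
$z{\left(j,f \right)} = \left(-4 - f\right) \left(-3 + j\right)$ ($z{\left(j,f \right)} = \left(-4 - f\right) \left(j - 3\right) = \left(-4 - f\right) \left(-3 + j\right)$)
$R{\left(V,p \right)} = -9 + p$ ($R{\left(V,p \right)} = -2 + \left(p - 7\right) = -2 + \left(-7 + p\right) = -9 + p$)
$- 113 S{\left(H{\left(-5 \right)} \right)} + R{\left(z{\left(-3,5 \right)},L \right)} = \left(-113\right) \left(-10\right) - \frac{21}{2} = 1130 - \frac{21}{2} = \frac{2239}{2}$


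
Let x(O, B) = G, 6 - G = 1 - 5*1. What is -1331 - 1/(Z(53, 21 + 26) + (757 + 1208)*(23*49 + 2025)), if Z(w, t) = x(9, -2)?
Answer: -8243801391/6193690 ≈ -1331.0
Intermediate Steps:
G = 10 (G = 6 - (1 - 5*1) = 6 - (1 - 5) = 6 - 1*(-4) = 6 + 4 = 10)
x(O, B) = 10
Z(w, t) = 10
-1331 - 1/(Z(53, 21 + 26) + (757 + 1208)*(23*49 + 2025)) = -1331 - 1/(10 + (757 + 1208)*(23*49 + 2025)) = -1331 - 1/(10 + 1965*(1127 + 2025)) = -1331 - 1/(10 + 1965*3152) = -1331 - 1/(10 + 6193680) = -1331 - 1/6193690 = -8243801391/6193690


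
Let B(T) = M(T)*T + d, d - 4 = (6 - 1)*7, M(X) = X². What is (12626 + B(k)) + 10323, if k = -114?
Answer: -1458556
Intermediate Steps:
d = 39 (d = 4 + (6 - 1)*7 = 4 + 5*7 = 4 + 35 = 39)
B(T) = 39 + T³ (B(T) = T²*T + 39 = T³ + 39 = 39 + T³)
(12626 + B(k)) + 10323 = (12626 + (39 + (-114)³)) + 10323 = (12626 + (39 - 1481544)) + 10323 = (12626 - 1481505) + 10323 = -1468879 + 10323 = -1458556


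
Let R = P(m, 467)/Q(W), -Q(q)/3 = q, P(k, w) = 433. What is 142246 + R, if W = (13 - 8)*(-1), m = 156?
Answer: 2134123/15 ≈ 1.4227e+5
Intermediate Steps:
W = -5 (W = 5*(-1) = -5)
Q(q) = -3*q
R = 433/15 (R = 433/((-3*(-5))) = 433/15 ≈ 28.867)
142246 + R = 142246 + 433/15 = 2134123/15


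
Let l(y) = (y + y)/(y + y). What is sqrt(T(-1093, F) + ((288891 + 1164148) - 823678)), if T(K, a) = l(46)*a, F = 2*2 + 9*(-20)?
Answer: sqrt(629185) ≈ 793.21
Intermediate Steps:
l(y) = 1 (l(y) = (2*y)/((2*y)) = (2*y)*(1/(2*y)) = 1)
F = -176 (F = 4 - 180 = -176)
T(K, a) = a (T(K, a) = 1*a = a)
sqrt(T(-1093, F) + ((288891 + 1164148) - 823678)) = sqrt(-176 + ((288891 + 1164148) - 823678)) = sqrt(-176 + (1453039 - 823678)) = sqrt(-176 + 629361) = sqrt(629185)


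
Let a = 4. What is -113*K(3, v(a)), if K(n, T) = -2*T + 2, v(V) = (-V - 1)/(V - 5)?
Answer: 904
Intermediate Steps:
v(V) = (-1 - V)/(-5 + V)
K(n, T) = 2 - 2*T
-113*K(3, v(a)) = -113*(2 - 2*(-1 - 1*4)/(-5 + 4)) = -113*(2 - 2*(-1 - 4)/(-1)) = -113*(2 - (-2)*(-5)) = -113*(2 - 2*5) = -113*(2 - 10) = -113*(-8) = -1*(-904) = 904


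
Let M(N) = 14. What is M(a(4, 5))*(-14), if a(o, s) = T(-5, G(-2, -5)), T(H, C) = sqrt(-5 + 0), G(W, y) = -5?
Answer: -196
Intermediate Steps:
T(H, C) = I*sqrt(5) (T(H, C) = sqrt(-5) = I*sqrt(5))
a(o, s) = I*sqrt(5)
M(a(4, 5))*(-14) = 14*(-14) = -196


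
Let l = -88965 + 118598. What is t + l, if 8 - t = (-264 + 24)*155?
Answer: 66841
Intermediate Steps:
l = 29633
t = 37208 (t = 8 - (-264 + 24)*155 = 8 - (-240)*155 = 8 - 1*(-37200) = 8 + 37200 = 37208)
t + l = 37208 + 29633 = 66841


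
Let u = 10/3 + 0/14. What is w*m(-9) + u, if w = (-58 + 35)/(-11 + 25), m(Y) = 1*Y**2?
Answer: -5449/42 ≈ -129.74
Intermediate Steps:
m(Y) = Y**2
u = 10/3 (u = 10*(1/3) + 0*(1/14) = 10/3 + 0 = 10/3 ≈ 3.3333)
w = -23/14 ≈ -1.6429
w*m(-9) + u = -23/14*(-9)**2 + 10/3 = -23/14*81 + 10/3 = -1863/14 + 10/3 = -5449/42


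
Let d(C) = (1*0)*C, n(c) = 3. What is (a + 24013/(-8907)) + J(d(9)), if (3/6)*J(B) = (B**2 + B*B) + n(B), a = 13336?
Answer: 118813181/8907 ≈ 13339.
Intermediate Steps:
d(C) = 0 (d(C) = 0*C = 0)
J(B) = 6 + 4*B**2 (J(B) = 2*((B**2 + B*B) + 3) = 2*((B**2 + B**2) + 3) = 2*(2*B**2 + 3) = 2*(3 + 2*B**2) = 6 + 4*B**2)
(a + 24013/(-8907)) + J(d(9)) = (13336 + 24013/(-8907)) + (6 + 4*0**2) = (13336 + 24013*(-1/8907)) + (6 + 4*0) = (13336 - 24013/8907) + (6 + 0) = 118759739/8907 + 6 = 118813181/8907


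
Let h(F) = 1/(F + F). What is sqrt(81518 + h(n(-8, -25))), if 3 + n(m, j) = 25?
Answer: sqrt(39454723)/22 ≈ 285.51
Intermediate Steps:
n(m, j) = 22 (n(m, j) = -3 + 25 = 22)
h(F) = 1/(2*F)
sqrt(81518 + h(n(-8, -25))) = sqrt(81518 + (1/2)/22) = sqrt(81518 + (1/2)*(1/22)) = sqrt(81518 + 1/44) = sqrt(3586793/44) = sqrt(39454723)/22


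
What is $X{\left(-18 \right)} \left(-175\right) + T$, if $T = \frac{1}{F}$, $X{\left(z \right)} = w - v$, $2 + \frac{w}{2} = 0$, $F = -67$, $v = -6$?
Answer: $- \frac{23451}{67} \approx -350.02$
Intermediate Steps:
$w = -4$ ($w = -4 + 2 \cdot 0 = -4 + 0 = -4$)
$X{\left(z \right)} = 2$ ($X{\left(z \right)} = -4 - -6 = -4 + 6 = 2$)
$T = - \frac{1}{67}$ ($T = \frac{1}{-67} = - \frac{1}{67} \approx -0.014925$)
$X{\left(-18 \right)} \left(-175\right) + T = 2 \left(-175\right) - \frac{1}{67} = -350 - \frac{1}{67} = - \frac{23451}{67}$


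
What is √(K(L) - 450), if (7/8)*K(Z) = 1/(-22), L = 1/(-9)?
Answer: I*√2668358/77 ≈ 21.214*I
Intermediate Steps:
L = -⅑ ≈ -0.11111
K(Z) = -4/77 (K(Z) = (8/7)/(-22) = (8/7)*(-1/22) = -4/77)
√(K(L) - 450) = √(-4/77 - 450) = √(-34654/77) = I*√2668358/77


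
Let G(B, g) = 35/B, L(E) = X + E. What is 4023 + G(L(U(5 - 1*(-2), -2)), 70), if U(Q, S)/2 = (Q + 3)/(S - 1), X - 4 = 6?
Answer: 8067/2 ≈ 4033.5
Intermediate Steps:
X = 10 (X = 4 + 6 = 10)
U(Q, S) = 2*(3 + Q)/(-1 + S) (U(Q, S) = 2*((Q + 3)/(S - 1)) = 2*((3 + Q)/(-1 + S)) = 2*(3 + Q)/(-1 + S))
L(E) = 10 + E
4023 + G(L(U(5 - 1*(-2), -2)), 70) = 4023 + 35/(10 + 2*(3 + (5 - 1*(-2)))/(-1 - 2)) = 4023 + 35/(10 + 2*(3 + (5 + 2))/(-3)) = 4023 + 35/(10 + 2*(-1/3)*(3 + 7)) = 4023 + 35/(10 + 2*(-1/3)*10) = 4023 + 35/(10 - 20/3) = 4023 + 35/(10/3) = 4023 + 35*(3/10) = 4023 + 21/2 = 8067/2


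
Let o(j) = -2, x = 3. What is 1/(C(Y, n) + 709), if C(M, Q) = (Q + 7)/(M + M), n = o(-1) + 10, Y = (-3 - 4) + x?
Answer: 8/5657 ≈ 0.0014142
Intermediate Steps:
Y = -4 (Y = (-3 - 4) + 3 = -7 + 3 = -4)
n = 8 (n = -2 + 10 = 8)
C(M, Q) = (7 + Q)/(2*M) (C(M, Q) = (7 + Q)/((2*M)) = (7 + Q)*(1/(2*M)) = (7 + Q)/(2*M))
1/(C(Y, n) + 709) = 1/((½)*(7 + 8)/(-4) + 709) = 1/((½)*(-¼)*15 + 709) = 1/(-15/8 + 709) = 1/(5657/8) = 8/5657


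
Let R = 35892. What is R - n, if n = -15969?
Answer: 51861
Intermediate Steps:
R - n = 35892 - 1*(-15969) = 35892 + 15969 = 51861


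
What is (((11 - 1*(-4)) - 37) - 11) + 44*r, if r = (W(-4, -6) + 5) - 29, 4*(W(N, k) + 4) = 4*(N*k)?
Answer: -209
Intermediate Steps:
W(N, k) = -4 + N*k (W(N, k) = -4 + (4*(N*k))/4 = -4 + (4*N*k)/4 = -4 + N*k)
r = -4 (r = ((-4 - 4*(-6)) + 5) - 29 = ((-4 + 24) + 5) - 29 = (20 + 5) - 29 = 25 - 29 = -4)
(((11 - 1*(-4)) - 37) - 11) + 44*r = (((11 - 1*(-4)) - 37) - 11) + 44*(-4) = (((11 + 4) - 37) - 11) - 176 = ((15 - 37) - 11) - 176 = (-22 - 11) - 176 = -33 - 176 = -209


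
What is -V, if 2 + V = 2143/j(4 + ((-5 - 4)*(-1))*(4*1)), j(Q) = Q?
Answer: -2063/40 ≈ -51.575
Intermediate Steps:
V = 2063/40 (V = -2 + 2143/(4 + ((-5 - 4)*(-1))*(4*1)) = -2 + 2143/(4 - 9*(-1)*4) = -2 + 2143/(4 + 9*4) = -2 + 2143/(4 + 36) = -2 + 2143/40 = 2063/40 ≈ 51.575)
-V = -1*2063/40 = -2063/40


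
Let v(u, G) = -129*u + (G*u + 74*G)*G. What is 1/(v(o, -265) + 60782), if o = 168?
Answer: 1/17033560 ≈ 5.8708e-8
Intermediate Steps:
v(u, G) = -129*u + G*(74*G + G*u) (v(u, G) = -129*u + (74*G + G*u)*G = -129*u + G*(74*G + G*u))
1/(v(o, -265) + 60782) = 1/((-129*168 + 74*(-265)² + 168*(-265)²) + 60782) = 1/((-21672 + 74*70225 + 168*70225) + 60782) = 1/((-21672 + 5196650 + 11797800) + 60782) = 1/(16972778 + 60782) = 1/17033560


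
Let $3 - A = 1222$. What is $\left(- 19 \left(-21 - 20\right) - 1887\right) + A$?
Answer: $-2327$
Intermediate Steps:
$A = -1219$ ($A = 3 - 1222 = -1219$)
$\left(- 19 \left(-21 - 20\right) - 1887\right) + A = \left(- 19 \left(-21 - 20\right) - 1887\right) - 1219 = \left(\left(-19\right) \left(-41\right) - 1887\right) - 1219 = \left(779 - 1887\right) - 1219 = -1108 - 1219 = -2327$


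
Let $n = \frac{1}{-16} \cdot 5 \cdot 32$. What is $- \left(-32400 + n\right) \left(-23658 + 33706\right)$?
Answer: $325655680$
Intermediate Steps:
$n = -10$ ($n = \left(- \frac{1}{16}\right) 5 \cdot 32 = \left(- \frac{5}{16}\right) 32 = -10$)
$- \left(-32400 + n\right) \left(-23658 + 33706\right) = - \left(-32400 - 10\right) \left(-23658 + 33706\right) = - \left(-32410\right) 10048 = \left(-1\right) \left(-325655680\right) = 325655680$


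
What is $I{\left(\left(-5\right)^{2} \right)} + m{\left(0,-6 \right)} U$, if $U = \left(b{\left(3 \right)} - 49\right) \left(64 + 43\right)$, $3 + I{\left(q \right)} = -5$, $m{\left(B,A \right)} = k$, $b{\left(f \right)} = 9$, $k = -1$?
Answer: $4272$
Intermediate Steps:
$m{\left(B,A \right)} = -1$
$I{\left(q \right)} = -8$ ($I{\left(q \right)} = -3 - 5 = -8$)
$U = -4280$ ($U = \left(9 - 49\right) \left(64 + 43\right) = \left(-40\right) 107 = -4280$)
$I{\left(\left(-5\right)^{2} \right)} + m{\left(0,-6 \right)} U = -8 - -4280 = -8 + 4280 = 4272$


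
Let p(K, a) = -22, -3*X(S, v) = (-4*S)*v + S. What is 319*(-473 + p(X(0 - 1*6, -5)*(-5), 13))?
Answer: -157905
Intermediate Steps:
X(S, v) = -S/3 + 4*S*v/3 (X(S, v) = -((-4*S)*v + S)/3 = -(-4*S*v + S)/3 = -(S - 4*S*v)/3 = -S/3 + 4*S*v/3)
319*(-473 + p(X(0 - 1*6, -5)*(-5), 13)) = 319*(-473 - 22) = 319*(-495) = -157905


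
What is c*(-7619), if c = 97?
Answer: -739043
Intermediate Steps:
c*(-7619) = 97*(-7619) = -739043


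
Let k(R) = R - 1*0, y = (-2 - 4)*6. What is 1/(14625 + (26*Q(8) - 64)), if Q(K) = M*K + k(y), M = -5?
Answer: 1/12585 ≈ 7.9460e-5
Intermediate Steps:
y = -36 (y = -6*6 = -36)
k(R) = R (k(R) = R + 0 = R)
Q(K) = -36 - 5*K (Q(K) = -5*K - 36 = -36 - 5*K)
1/(14625 + (26*Q(8) - 64)) = 1/(14625 + (26*(-36 - 5*8) - 64)) = 1/(14625 + (26*(-36 - 40) - 64)) = 1/(14625 + (26*(-76) - 64)) = 1/(14625 + (-1976 - 64)) = 1/(14625 - 2040) = 1/12585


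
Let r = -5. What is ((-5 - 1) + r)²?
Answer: 121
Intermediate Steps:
((-5 - 1) + r)² = ((-5 - 1) - 5)² = (-6 - 5)² = (-11)² = 121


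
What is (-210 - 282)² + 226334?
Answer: 468398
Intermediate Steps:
(-210 - 282)² + 226334 = (-492)² + 226334 = 242064 + 226334 = 468398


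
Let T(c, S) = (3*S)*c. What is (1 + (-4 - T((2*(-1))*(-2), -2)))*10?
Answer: 210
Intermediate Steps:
T(c, S) = 3*S*c
(1 + (-4 - T((2*(-1))*(-2), -2)))*10 = (1 + (-4 - 3*(-2)*(2*(-1))*(-2)))*10 = (1 + (-4 - 3*(-2)*(-2*(-2))))*10 = (1 + (-4 - 3*(-2)*4))*10 = (1 + (-4 - 1*(-24)))*10 = (1 + (-4 + 24))*10 = (1 + 20)*10 = 21*10 = 210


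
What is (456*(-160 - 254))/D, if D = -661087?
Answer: 188784/661087 ≈ 0.28557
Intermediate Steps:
(456*(-160 - 254))/D = (456*(-160 - 254))/(-661087) = (456*(-414))*(-1/661087) = -188784*(-1/661087) = 188784/661087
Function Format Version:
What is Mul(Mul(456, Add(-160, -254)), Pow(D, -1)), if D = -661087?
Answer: Rational(188784, 661087) ≈ 0.28557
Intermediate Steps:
Mul(Mul(456, Add(-160, -254)), Pow(D, -1)) = Mul(Mul(456, Add(-160, -254)), Pow(-661087, -1)) = Mul(Mul(456, -414), Rational(-1, 661087)) = Mul(-188784, Rational(-1, 661087)) = Rational(188784, 661087)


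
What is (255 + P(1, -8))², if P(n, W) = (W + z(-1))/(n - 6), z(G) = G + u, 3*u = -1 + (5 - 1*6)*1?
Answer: 14853316/225 ≈ 66015.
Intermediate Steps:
u = -⅔ (u = (-1 + (5 - 1*6)*1)/3 = (-1 + (5 - 6)*1)/3 = (-1 - 1*1)/3 = (-1 - 1)/3 = (⅓)*(-2) = -⅔ ≈ -0.66667)
z(G) = -⅔ + G (z(G) = G - ⅔ = -⅔ + G)
P(n, W) = (-5/3 + W)/(-6 + n) (P(n, W) = (W + (-⅔ - 1))/(n - 6) = (W - 5/3)/(-6 + n) = (-5/3 + W)/(-6 + n))
(255 + P(1, -8))² = (255 + (-5/3 - 8)/(-6 + 1))² = (255 - 29/3/(-5))² = (255 - ⅕*(-29/3))² = (255 + 29/15)² = (3854/15)² = 14853316/225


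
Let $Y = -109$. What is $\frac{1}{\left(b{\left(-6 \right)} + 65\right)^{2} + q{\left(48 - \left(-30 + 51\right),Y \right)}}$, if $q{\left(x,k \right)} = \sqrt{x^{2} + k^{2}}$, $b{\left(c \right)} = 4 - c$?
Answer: $\frac{1125}{6325603} - \frac{\sqrt{12610}}{31628015} \approx 0.0001743$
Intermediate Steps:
$q{\left(x,k \right)} = \sqrt{k^{2} + x^{2}}$
$\frac{1}{\left(b{\left(-6 \right)} + 65\right)^{2} + q{\left(48 - \left(-30 + 51\right),Y \right)}} = \frac{1}{\left(\left(4 - -6\right) + 65\right)^{2} + \sqrt{\left(-109\right)^{2} + \left(48 - \left(-30 + 51\right)\right)^{2}}} = \frac{1}{\left(\left(4 + 6\right) + 65\right)^{2} + \sqrt{11881 + \left(48 - 21\right)^{2}}} = \frac{1}{\left(10 + 65\right)^{2} + \sqrt{11881 + \left(48 - 21\right)^{2}}} = \frac{1}{75^{2} + \sqrt{11881 + 27^{2}}} = \frac{1}{5625 + \sqrt{11881 + 729}} = \frac{1}{5625 + \sqrt{12610}}$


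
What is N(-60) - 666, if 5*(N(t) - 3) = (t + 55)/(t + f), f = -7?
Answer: -44420/67 ≈ -662.99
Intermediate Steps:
N(t) = 3 + (55 + t)/(5*(-7 + t)) (N(t) = 3 + ((t + 55)/(t - 7))/5 = 3 + ((55 + t)/(-7 + t))/5 = 3 + (55 + t)/(5*(-7 + t)))
N(-60) - 666 = 2*(-25 + 8*(-60))/(5*(-7 - 60)) - 666 = (⅖)*(-25 - 480)/(-67) - 666 = (⅖)*(-1/67)*(-505) - 666 = 202/67 - 666 = -44420/67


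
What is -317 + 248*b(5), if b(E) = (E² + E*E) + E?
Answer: 13323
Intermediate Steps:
b(E) = E + 2*E² (b(E) = (E² + E²) + E = 2*E² + E = E + 2*E²)
-317 + 248*b(5) = -317 + 248*(5*(1 + 2*5)) = -317 + 248*(5*(1 + 10)) = -317 + 248*(5*11) = -317 + 248*55 = -317 + 13640 = 13323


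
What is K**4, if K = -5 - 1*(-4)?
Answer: 1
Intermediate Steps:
K = -1 (K = -5 + 4 = -1)
K**4 = (-1)**4 = 1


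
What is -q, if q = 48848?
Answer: -48848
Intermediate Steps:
-q = -1*48848 = -48848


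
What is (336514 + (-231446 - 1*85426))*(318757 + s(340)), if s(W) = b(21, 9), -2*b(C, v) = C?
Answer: 6260818753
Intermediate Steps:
b(C, v) = -C/2
s(W) = -21/2 (s(W) = -½*21 = -21/2)
(336514 + (-231446 - 1*85426))*(318757 + s(340)) = (336514 + (-231446 - 1*85426))*(318757 - 21/2) = (336514 + (-231446 - 85426))*(637493/2) = (336514 - 316872)*(637493/2) = 19642*(637493/2) = 6260818753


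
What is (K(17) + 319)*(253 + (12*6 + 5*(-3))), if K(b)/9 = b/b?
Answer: 101680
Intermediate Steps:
K(b) = 9 (K(b) = 9*(b/b) = 9*1 = 9)
(K(17) + 319)*(253 + (12*6 + 5*(-3))) = (9 + 319)*(253 + (12*6 + 5*(-3))) = 328*(253 + (72 - 15)) = 328*(253 + 57) = 328*310 = 101680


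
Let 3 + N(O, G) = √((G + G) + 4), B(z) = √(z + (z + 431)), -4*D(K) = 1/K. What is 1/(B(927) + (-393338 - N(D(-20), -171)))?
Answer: -1/(393335 - √2285 + 13*I*√2) ≈ -2.5427e-6 + 1.1886e-10*I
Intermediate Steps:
D(K) = -1/(4*K)
B(z) = √(431 + 2*z) (B(z) = √(z + (431 + z)) = √(431 + 2*z))
N(O, G) = -3 + √(4 + 2*G) (N(O, G) = -3 + √((G + G) + 4) = -3 + √(2*G + 4) = -3 + √(4 + 2*G))
1/(B(927) + (-393338 - N(D(-20), -171))) = 1/(√(431 + 2*927) + (-393338 - (-3 + √(4 + 2*(-171))))) = 1/(√(431 + 1854) + (-393338 - (-3 + √(4 - 342)))) = 1/(√2285 + (-393338 - (-3 + √(-338)))) = 1/(√2285 + (-393338 - (-3 + 13*I*√2))) = 1/(√2285 + (-393338 + (3 - 13*I*√2))) = 1/(√2285 + (-393335 - 13*I*√2)) = 1/(-393335 + √2285 - 13*I*√2)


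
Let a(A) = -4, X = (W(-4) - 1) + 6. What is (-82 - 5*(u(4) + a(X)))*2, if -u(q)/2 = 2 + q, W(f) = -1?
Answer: -4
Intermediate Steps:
u(q) = -4 - 2*q (u(q) = -2*(2 + q) = -4 - 2*q)
X = 4 (X = (-1 - 1) + 6 = -2 + 6 = 4)
(-82 - 5*(u(4) + a(X)))*2 = (-82 - 5*((-4 - 2*4) - 4))*2 = (-82 - 5*((-4 - 8) - 4))*2 = (-82 - 5*(-12 - 4))*2 = (-82 - 5*(-16))*2 = (-82 + 80)*2 = -2*2 = -4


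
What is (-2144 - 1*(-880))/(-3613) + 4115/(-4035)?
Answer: -1953451/2915691 ≈ -0.66998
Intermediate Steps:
(-2144 - 1*(-880))/(-3613) + 4115/(-4035) = (-2144 + 880)*(-1/3613) + 4115*(-1/4035) = -1264*(-1/3613) - 823/807 = 1264/3613 - 823/807 = -1953451/2915691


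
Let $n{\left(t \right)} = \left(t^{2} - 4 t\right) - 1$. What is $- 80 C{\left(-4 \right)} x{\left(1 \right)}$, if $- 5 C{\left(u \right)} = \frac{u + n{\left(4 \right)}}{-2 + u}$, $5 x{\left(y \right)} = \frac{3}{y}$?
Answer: $8$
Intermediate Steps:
$n{\left(t \right)} = -1 + t^{2} - 4 t$
$x{\left(y \right)} = \frac{3}{5 y}$ ($x{\left(y \right)} = \frac{3 \frac{1}{y}}{5} = \frac{3}{5 y}$)
$C{\left(u \right)} = - \frac{-1 + u}{5 \left(-2 + u\right)}$ ($C{\left(u \right)} = - \frac{\left(u - \left(17 - 16\right)\right) \frac{1}{-2 + u}}{5} = - \frac{\left(u - 1\right) \frac{1}{-2 + u}}{5} = - \frac{\left(-1 + u\right) \frac{1}{-2 + u}}{5} = - \frac{\frac{1}{-2 + u} \left(-1 + u\right)}{5} = - \frac{-1 + u}{5 \left(-2 + u\right)}$)
$- 80 C{\left(-4 \right)} x{\left(1 \right)} = - 80 \frac{1 - -4}{5 \left(-2 - 4\right)} \frac{3}{5 \cdot 1} = - 80 \frac{1 + 4}{5 \left(-6\right)} \frac{3}{5} \cdot 1 = - 80 \cdot \frac{1}{5} \left(- \frac{1}{6}\right) 5 \cdot \frac{3}{5} = \left(-80\right) \left(- \frac{1}{6}\right) \frac{3}{5} = \frac{40}{3} \cdot \frac{3}{5} = 8$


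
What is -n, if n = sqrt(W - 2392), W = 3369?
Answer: -sqrt(977) ≈ -31.257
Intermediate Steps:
n = sqrt(977) (n = sqrt(3369 - 2392) = sqrt(977) ≈ 31.257)
-n = -sqrt(977)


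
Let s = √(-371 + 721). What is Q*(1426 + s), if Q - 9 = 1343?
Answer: 1927952 + 6760*√14 ≈ 1.9532e+6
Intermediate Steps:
s = 5*√14 (s = √350 = 5*√14 ≈ 18.708)
Q = 1352 (Q = 9 + 1343 = 1352)
Q*(1426 + s) = 1352*(1426 + 5*√14) = 1927952 + 6760*√14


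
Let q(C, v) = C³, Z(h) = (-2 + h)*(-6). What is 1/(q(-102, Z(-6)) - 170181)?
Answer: -1/1231389 ≈ -8.1209e-7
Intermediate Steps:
Z(h) = 12 - 6*h
1/(q(-102, Z(-6)) - 170181) = 1/((-102)³ - 170181) = 1/(-1061208 - 170181) = 1/(-1231389) = -1/1231389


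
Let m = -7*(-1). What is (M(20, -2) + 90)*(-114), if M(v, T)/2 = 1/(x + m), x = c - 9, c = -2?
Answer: -10203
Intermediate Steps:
m = 7
x = -11 (x = -2 - 9 = -11)
M(v, T) = -½ (M(v, T) = 2/(-11 + 7) = 2/(-4) = 2*(-¼) = -½)
(M(20, -2) + 90)*(-114) = (-½ + 90)*(-114) = (179/2)*(-114) = -10203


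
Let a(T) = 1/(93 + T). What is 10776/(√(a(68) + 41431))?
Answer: 898*√268483278/277933 ≈ 52.941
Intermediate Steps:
10776/(√(a(68) + 41431)) = 10776/(√(1/(93 + 68) + 41431)) = 10776/(√(1/161 + 41431)) = 10776/(√(6670392/161)) = 10776/((2*√268483278/161)) = 10776*(√268483278/3335196) = 898*√268483278/277933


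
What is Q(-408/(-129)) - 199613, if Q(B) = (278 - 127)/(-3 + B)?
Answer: -1390798/7 ≈ -1.9869e+5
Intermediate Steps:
Q(B) = 151/(-3 + B)
Q(-408/(-129)) - 199613 = 151/(-3 - 408/(-129)) - 199613 = 151/(-3 - 408*(-1/129)) - 199613 = 151/(-3 + 136/43) - 199613 = 151/(7/43) - 199613 = 151*(43/7) - 199613 = 6493/7 - 199613 = -1390798/7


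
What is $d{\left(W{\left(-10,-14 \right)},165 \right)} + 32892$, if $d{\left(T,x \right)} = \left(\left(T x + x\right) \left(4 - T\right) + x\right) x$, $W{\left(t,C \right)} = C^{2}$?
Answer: $-1029698283$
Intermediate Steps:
$d{\left(T,x \right)} = x \left(x + \left(4 - T\right) \left(x + T x\right)\right)$ ($d{\left(T,x \right)} = \left(\left(x + T x\right) \left(4 - T\right) + x\right) x = \left(\left(4 - T\right) \left(x + T x\right) + x\right) x = \left(x + \left(4 - T\right) \left(x + T x\right)\right) x = x \left(x + \left(4 - T\right) \left(x + T x\right)\right)$)
$d{\left(W{\left(-10,-14 \right)},165 \right)} + 32892 = 165^{2} \left(5 - \left(\left(-14\right)^{2}\right)^{2} + 3 \left(-14\right)^{2}\right) + 32892 = 27225 \left(5 - 196^{2} + 3 \cdot 196\right) + 32892 = 27225 \left(5 - 38416 + 588\right) + 32892 = 27225 \left(-37823\right) + 32892 = -1029731175 + 32892 = -1029698283$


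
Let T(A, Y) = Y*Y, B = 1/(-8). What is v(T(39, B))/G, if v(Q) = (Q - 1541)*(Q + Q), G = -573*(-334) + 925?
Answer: -98623/393844736 ≈ -0.00025041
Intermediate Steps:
B = -⅛ ≈ -0.12500
T(A, Y) = Y²
G = 192307 (G = 191382 + 925 = 192307)
v(Q) = 2*Q*(-1541 + Q) (v(Q) = (-1541 + Q)*(2*Q) = 2*Q*(-1541 + Q))
v(T(39, B))/G = (2*(-⅛)²*(-1541 + (-⅛)²))/192307 = (2*(1/64)*(-1541 + 1/64))*(1/192307) = (2*(1/64)*(-98623/64))*(1/192307) = -98623/2048*1/192307 = -98623/393844736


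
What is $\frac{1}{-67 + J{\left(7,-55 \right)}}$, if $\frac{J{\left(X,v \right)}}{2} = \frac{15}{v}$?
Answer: $- \frac{11}{743} \approx -0.014805$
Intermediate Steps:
$J{\left(X,v \right)} = \frac{30}{v}$ ($J{\left(X,v \right)} = 2 \frac{15}{v} = \frac{30}{v}$)
$\frac{1}{-67 + J{\left(7,-55 \right)}} = \frac{1}{-67 + \frac{30}{-55}} = \frac{1}{-67 + 30 \left(- \frac{1}{55}\right)} = \frac{1}{-67 - \frac{6}{11}} = \frac{1}{- \frac{743}{11}} = - \frac{11}{743}$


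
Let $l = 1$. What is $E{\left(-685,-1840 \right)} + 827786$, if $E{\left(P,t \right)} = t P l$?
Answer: $2088186$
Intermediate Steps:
$E{\left(P,t \right)} = P t$ ($E{\left(P,t \right)} = t P 1 = P t 1 = P t$)
$E{\left(-685,-1840 \right)} + 827786 = \left(-685\right) \left(-1840\right) + 827786 = 1260400 + 827786 = 2088186$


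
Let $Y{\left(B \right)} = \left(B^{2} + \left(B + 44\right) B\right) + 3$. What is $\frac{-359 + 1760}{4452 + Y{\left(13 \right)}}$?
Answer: $\frac{1401}{5365} \approx 0.26114$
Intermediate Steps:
$Y{\left(B \right)} = 3 + B^{2} + B \left(44 + B\right)$ ($Y{\left(B \right)} = \left(B^{2} + \left(44 + B\right) B\right) + 3 = \left(B^{2} + B \left(44 + B\right)\right) + 3 = 3 + B^{2} + B \left(44 + B\right)$)
$\frac{-359 + 1760}{4452 + Y{\left(13 \right)}} = \frac{-359 + 1760}{4452 + \left(3 + 2 \cdot 13^{2} + 44 \cdot 13\right)} = \frac{1401}{4452 + \left(3 + 2 \cdot 169 + 572\right)} = \frac{1401}{4452 + \left(3 + 338 + 572\right)} = \frac{1401}{4452 + 913} = \frac{1401}{5365}$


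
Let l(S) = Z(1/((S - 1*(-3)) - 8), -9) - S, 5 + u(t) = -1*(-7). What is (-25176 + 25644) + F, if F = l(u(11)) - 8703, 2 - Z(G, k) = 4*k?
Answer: -8199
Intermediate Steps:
u(t) = 2 (u(t) = -5 - 1*(-7) = -5 + 7 = 2)
Z(G, k) = 2 - 4*k
l(S) = 38 - S (l(S) = (2 - 4*(-9)) - S = (2 + 36) - S = 38 - S)
F = -8667 (F = (38 - 1*2) - 8703 = (38 - 2) - 8703 = 36 - 8703 = -8667)
(-25176 + 25644) + F = (-25176 + 25644) - 8667 = 468 - 8667 = -8199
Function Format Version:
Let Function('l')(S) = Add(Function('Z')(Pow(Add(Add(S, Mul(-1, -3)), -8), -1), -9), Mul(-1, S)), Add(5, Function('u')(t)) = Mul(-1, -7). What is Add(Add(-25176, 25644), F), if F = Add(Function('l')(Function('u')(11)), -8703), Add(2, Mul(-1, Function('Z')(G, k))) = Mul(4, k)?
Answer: -8199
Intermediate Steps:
Function('u')(t) = 2 (Function('u')(t) = Add(-5, Mul(-1, -7)) = Add(-5, 7) = 2)
Function('Z')(G, k) = Add(2, Mul(-4, k)) (Function('Z')(G, k) = Add(2, Mul(-1, Mul(4, k))) = Add(2, Mul(-4, k)))
Function('l')(S) = Add(38, Mul(-1, S)) (Function('l')(S) = Add(Add(2, Mul(-4, -9)), Mul(-1, S)) = Add(Add(2, 36), Mul(-1, S)) = Add(38, Mul(-1, S)))
F = -8667 (F = Add(Add(38, Mul(-1, 2)), -8703) = Add(Add(38, -2), -8703) = Add(36, -8703) = -8667)
Add(Add(-25176, 25644), F) = Add(Add(-25176, 25644), -8667) = Add(468, -8667) = -8199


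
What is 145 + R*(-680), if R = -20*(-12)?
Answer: -163055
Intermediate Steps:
R = 240
145 + R*(-680) = 145 + 240*(-680) = 145 - 163200 = -163055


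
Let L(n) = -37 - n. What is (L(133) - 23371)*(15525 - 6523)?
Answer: -211916082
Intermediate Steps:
(L(133) - 23371)*(15525 - 6523) = ((-37 - 1*133) - 23371)*(15525 - 6523) = ((-37 - 133) - 23371)*9002 = (-170 - 23371)*9002 = -23541*9002 = -211916082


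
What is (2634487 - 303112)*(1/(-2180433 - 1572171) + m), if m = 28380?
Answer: 82762958842952875/1250868 ≈ 6.6164e+10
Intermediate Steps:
(2634487 - 303112)*(1/(-2180433 - 1572171) + m) = (2634487 - 303112)*(1/(-2180433 - 1572171) + 28380) = 2331375*(1/(-3752604) + 28380) = 2331375*(-1/3752604 + 28380) = 2331375*(106498901519/3752604) = 82762958842952875/1250868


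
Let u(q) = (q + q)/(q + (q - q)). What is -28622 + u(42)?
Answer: -28620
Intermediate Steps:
u(q) = 2 (u(q) = (2*q)/(q + 0) = (2*q)/q = 2)
-28622 + u(42) = -28622 + 2 = -28620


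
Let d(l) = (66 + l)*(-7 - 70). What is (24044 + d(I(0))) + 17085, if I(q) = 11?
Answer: 35200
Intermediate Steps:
d(l) = -5082 - 77*l (d(l) = (66 + l)*(-77) = -5082 - 77*l)
(24044 + d(I(0))) + 17085 = (24044 + (-5082 - 77*11)) + 17085 = (24044 + (-5082 - 847)) + 17085 = (24044 - 5929) + 17085 = 18115 + 17085 = 35200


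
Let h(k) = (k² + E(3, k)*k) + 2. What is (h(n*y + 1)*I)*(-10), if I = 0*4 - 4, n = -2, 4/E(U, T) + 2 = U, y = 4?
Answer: 920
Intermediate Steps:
E(U, T) = 4/(-2 + U)
h(k) = 2 + k² + 4*k (h(k) = (k² + (4/(-2 + 3))*k) + 2 = (k² + (4/1)*k) + 2 = (k² + (4*1)*k) + 2 = (k² + 4*k) + 2 = 2 + k² + 4*k)
I = -4 (I = 0 - 4 = -4)
(h(n*y + 1)*I)*(-10) = ((2 + (-2*4 + 1)² + 4*(-2*4 + 1))*(-4))*(-10) = ((2 + (-8 + 1)² + 4*(-8 + 1))*(-4))*(-10) = ((2 + (-7)² + 4*(-7))*(-4))*(-10) = ((2 + 49 - 28)*(-4))*(-10) = (23*(-4))*(-10) = -92*(-10) = 920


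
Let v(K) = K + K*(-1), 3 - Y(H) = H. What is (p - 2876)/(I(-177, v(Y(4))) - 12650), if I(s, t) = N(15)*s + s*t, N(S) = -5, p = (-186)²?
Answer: -488/181 ≈ -2.6961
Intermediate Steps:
p = 34596
Y(H) = 3 - H
v(K) = 0 (v(K) = K - K = 0)
I(s, t) = -5*s + s*t
(p - 2876)/(I(-177, v(Y(4))) - 12650) = (34596 - 2876)/(-177*(-5 + 0) - 12650) = 31720/(-177*(-5) - 12650) = 31720/(885 - 12650) = 31720/(-11765) = 31720*(-1/11765) = -488/181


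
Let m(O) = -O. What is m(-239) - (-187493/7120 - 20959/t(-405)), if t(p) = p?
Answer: 123177397/576720 ≈ 213.58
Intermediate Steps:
m(-239) - (-187493/7120 - 20959/t(-405)) = -1*(-239) - (-187493/7120 - 20959/(-405)) = 239 - (-187493*1/7120 - 20959*(-1/405)) = 239 - (-187493/7120 + 20959/405) = 239 - 1*14658683/576720 = 239 - 14658683/576720 = 123177397/576720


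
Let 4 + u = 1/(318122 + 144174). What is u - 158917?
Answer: -73468542615/462296 ≈ -1.5892e+5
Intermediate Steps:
u = -1849183/462296 (u = -4 + 1/(318122 + 144174) = -4 + 1/462296 = -1849183/462296 ≈ -4.0000)
u - 158917 = -1849183/462296 - 158917 = -73468542615/462296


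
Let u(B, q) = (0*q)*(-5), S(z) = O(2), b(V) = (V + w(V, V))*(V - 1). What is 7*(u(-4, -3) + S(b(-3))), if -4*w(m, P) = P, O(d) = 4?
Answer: 28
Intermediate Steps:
w(m, P) = -P/4
b(V) = 3*V*(-1 + V)/4 (b(V) = (V - V/4)*(V - 1) = (3*V/4)*(-1 + V) = 3*V*(-1 + V)/4)
S(z) = 4
u(B, q) = 0 (u(B, q) = 0*(-5) = 0)
7*(u(-4, -3) + S(b(-3))) = 7*(0 + 4) = 7*4 = 28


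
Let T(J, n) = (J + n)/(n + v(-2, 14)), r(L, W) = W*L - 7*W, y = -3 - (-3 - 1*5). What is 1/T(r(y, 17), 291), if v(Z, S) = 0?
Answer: 291/257 ≈ 1.1323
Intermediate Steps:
y = 5 (y = -3 - (-3 - 5) = -3 - 1*(-8) = -3 + 8 = 5)
r(L, W) = -7*W + L*W (r(L, W) = L*W - 7*W = -7*W + L*W)
T(J, n) = (J + n)/n (T(J, n) = (J + n)/(n + 0) = (J + n)/n)
1/T(r(y, 17), 291) = 1/((17*(-7 + 5) + 291)/291) = 1/((17*(-2) + 291)/291) = 1/((-34 + 291)/291) = 1/((1/291)*257) = 1/(257/291) = 291/257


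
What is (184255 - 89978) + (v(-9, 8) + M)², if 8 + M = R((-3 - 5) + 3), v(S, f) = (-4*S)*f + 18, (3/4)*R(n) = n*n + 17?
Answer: 219593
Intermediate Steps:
R(n) = 68/3 + 4*n²/3 (R(n) = 4*(n*n + 17)/3 = 4*(n² + 17)/3 = 4*(17 + n²)/3 = 68/3 + 4*n²/3)
v(S, f) = 18 - 4*S*f (v(S, f) = -4*S*f + 18 = 18 - 4*S*f)
M = 48 (M = -8 + (68/3 + 4*((-3 - 5) + 3)²/3) = -8 + (68/3 + 4*(-8 + 3)²/3) = -8 + (68/3 + (4/3)*(-5)²) = -8 + (68/3 + (4/3)*25) = -8 + (68/3 + 100/3) = -8 + 56 = 48)
(184255 - 89978) + (v(-9, 8) + M)² = (184255 - 89978) + ((18 - 4*(-9)*8) + 48)² = 94277 + ((18 + 288) + 48)² = 94277 + (306 + 48)² = 94277 + 354² = 94277 + 125316 = 219593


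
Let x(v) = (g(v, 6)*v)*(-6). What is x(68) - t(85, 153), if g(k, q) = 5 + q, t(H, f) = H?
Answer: -4573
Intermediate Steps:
x(v) = -66*v (x(v) = ((5 + 6)*v)*(-6) = (11*v)*(-6) = -66*v)
x(68) - t(85, 153) = -66*68 - 1*85 = -4488 - 85 = -4573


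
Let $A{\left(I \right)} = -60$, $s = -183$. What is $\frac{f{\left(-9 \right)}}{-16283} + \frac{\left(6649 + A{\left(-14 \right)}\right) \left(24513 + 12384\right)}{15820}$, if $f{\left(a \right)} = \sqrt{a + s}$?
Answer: $\frac{34730619}{2260} - \frac{8 i \sqrt{3}}{16283} \approx 15368.0 - 0.00085097 i$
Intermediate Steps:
$f{\left(a \right)} = \sqrt{-183 + a}$ ($f{\left(a \right)} = \sqrt{a - 183} = \sqrt{-183 + a}$)
$\frac{f{\left(-9 \right)}}{-16283} + \frac{\left(6649 + A{\left(-14 \right)}\right) \left(24513 + 12384\right)}{15820} = \frac{\sqrt{-183 - 9}}{-16283} + \frac{\left(6649 - 60\right) \left(24513 + 12384\right)}{15820} = \sqrt{-192} \left(- \frac{1}{16283}\right) + 6589 \cdot 36897 \cdot \frac{1}{15820} = 8 i \sqrt{3} \left(- \frac{1}{16283}\right) + 243114333 \cdot \frac{1}{15820} = - \frac{8 i \sqrt{3}}{16283} + \frac{34730619}{2260} = \frac{34730619}{2260} - \frac{8 i \sqrt{3}}{16283}$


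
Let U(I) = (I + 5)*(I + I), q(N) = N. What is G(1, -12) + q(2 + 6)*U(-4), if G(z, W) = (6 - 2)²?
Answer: -48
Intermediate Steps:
U(I) = 2*I*(5 + I) (U(I) = (5 + I)*(2*I) = 2*I*(5 + I))
G(z, W) = 16 (G(z, W) = 4² = 16)
G(1, -12) + q(2 + 6)*U(-4) = 16 + (2 + 6)*(2*(-4)*(5 - 4)) = 16 + 8*(2*(-4)*1) = 16 + 8*(-8) = 16 - 64 = -48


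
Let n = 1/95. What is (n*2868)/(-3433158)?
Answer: -478/54358335 ≈ -8.7935e-6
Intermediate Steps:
n = 1/95 ≈ 0.010526
(n*2868)/(-3433158) = ((1/95)*2868)/(-3433158) = (2868/95)*(-1/3433158) = -478/54358335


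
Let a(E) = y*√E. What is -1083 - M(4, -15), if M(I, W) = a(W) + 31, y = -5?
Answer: -1114 + 5*I*√15 ≈ -1114.0 + 19.365*I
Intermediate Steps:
a(E) = -5*√E
M(I, W) = 31 - 5*√W (M(I, W) = -5*√W + 31 = 31 - 5*√W)
-1083 - M(4, -15) = -1083 - (31 - 5*I*√15) = -1083 + (-31 + 5*I*√15) = -1114 + 5*I*√15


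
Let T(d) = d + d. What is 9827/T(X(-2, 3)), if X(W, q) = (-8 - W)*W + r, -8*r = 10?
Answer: 19654/43 ≈ 457.07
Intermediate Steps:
r = -5/4 (r = -⅛*10 = -5/4 ≈ -1.2500)
X(W, q) = -5/4 + W*(-8 - W) (X(W, q) = (-8 - W)*W - 5/4 = W*(-8 - W) - 5/4 = -5/4 + W*(-8 - W))
T(d) = 2*d
9827/T(X(-2, 3)) = 9827/((2*(-5/4 - 1*(-2)² - 8*(-2)))) = 9827/((2*(-5/4 - 1*4 + 16))) = 9827/((2*(-5/4 - 4 + 16))) = 9827/((2*(43/4))) = 9827/(43/2) = 9827*(2/43) = 19654/43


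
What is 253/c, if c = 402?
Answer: 253/402 ≈ 0.62935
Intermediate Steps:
253/c = 253/402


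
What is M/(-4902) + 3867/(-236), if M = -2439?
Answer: -3063405/192812 ≈ -15.888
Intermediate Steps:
M/(-4902) + 3867/(-236) = -2439/(-4902) + 3867/(-236) = -2439*(-1/4902) + 3867*(-1/236) = 813/1634 - 3867/236 = -3063405/192812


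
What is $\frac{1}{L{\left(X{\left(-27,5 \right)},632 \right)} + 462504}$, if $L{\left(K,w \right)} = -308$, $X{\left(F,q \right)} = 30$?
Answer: $\frac{1}{462196} \approx 2.1636 \cdot 10^{-6}$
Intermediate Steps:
$\frac{1}{L{\left(X{\left(-27,5 \right)},632 \right)} + 462504} = \frac{1}{-308 + 462504} = \frac{1}{462196}$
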